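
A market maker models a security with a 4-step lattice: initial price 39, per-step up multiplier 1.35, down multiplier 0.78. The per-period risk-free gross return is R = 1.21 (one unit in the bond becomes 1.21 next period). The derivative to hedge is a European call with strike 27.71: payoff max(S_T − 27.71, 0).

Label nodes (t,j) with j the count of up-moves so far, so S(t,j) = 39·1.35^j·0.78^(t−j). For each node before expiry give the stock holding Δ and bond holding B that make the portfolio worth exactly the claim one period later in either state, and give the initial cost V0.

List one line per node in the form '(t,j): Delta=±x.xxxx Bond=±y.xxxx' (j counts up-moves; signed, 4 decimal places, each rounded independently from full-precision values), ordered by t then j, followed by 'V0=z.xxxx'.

Risk-neutral probability p* = (R−d)/(u−d) = (1.21−0.78)/(1.35−0.78) = 0.7544.
Terminal values V(4,·): V(4,0)=0.0000, V(4,1)=0.0000, V(4,2)=15.5336, V(4,3)=47.1346, V(4,4)=101.8287
(3,0): S=18.5075. Δ = (V_up−V_dn)/(S_up−S_dn) = (0.0000−0.0000)/(24.9852−14.4359) = 0.0000. V = [p*·0.0000 + (1−p*)·0.0000]/1.21 = 0.0000. B = V − Δ·S = 0.0000.
(3,1): S=32.0323. Δ = (V_up−V_dn)/(S_up−S_dn) = (15.5336−0.0000)/(43.2436−24.9852) = 0.8508. V = [p*·15.5336 + (1−p*)·0.0000]/1.21 = 9.6845. B = V − Δ·S = -17.5673.
(3,2): S=55.4405. Δ = (V_up−V_dn)/(S_up−S_dn) = (47.1346−15.5336)/(74.8446−43.2436) = 1.0000. V = [p*·47.1346 + (1−p*)·15.5336]/1.21 = 32.5396. B = V − Δ·S = -22.9008.
(3,3): S=95.9546. Δ = (V_up−V_dn)/(S_up−S_dn) = (101.8287−47.1346)/(129.5387−74.8446) = 1.0000. V = [p*·101.8287 + (1−p*)·47.1346]/1.21 = 73.0538. B = V − Δ·S = -22.9008.
(2,0): S=23.7276. Δ = (V_up−V_dn)/(S_up−S_dn) = (9.6845−0.0000)/(32.0323−18.5075) = 0.7161. V = [p*·9.6845 + (1−p*)·0.0000]/1.21 = 6.0379. B = V − Δ·S = -10.9525.
(2,1): S=41.0670. Δ = (V_up−V_dn)/(S_up−S_dn) = (32.5396−9.6845)/(55.4405−32.0323) = 0.9764. V = [p*·32.5396 + (1−p*)·9.6845]/1.21 = 22.2530. B = V − Δ·S = -17.8437.
(2,2): S=71.0775. Δ = (V_up−V_dn)/(S_up−S_dn) = (73.0538−32.5396)/(95.9546−55.4405) = 1.0000. V = [p*·73.0538 + (1−p*)·32.5396]/1.21 = 52.1512. B = V − Δ·S = -18.9263.
(1,0): S=30.4200. Δ = (V_up−V_dn)/(S_up−S_dn) = (22.2530−6.0379)/(41.0670−23.7276) = 0.9352. V = [p*·22.2530 + (1−p*)·6.0379]/1.21 = 15.0994. B = V − Δ·S = -13.3480.
(1,1): S=52.6500. Δ = (V_up−V_dn)/(S_up−S_dn) = (52.1512−22.2530)/(71.0775−41.0670) = 0.9963. V = [p*·52.1512 + (1−p*)·22.2530]/1.21 = 37.0312. B = V − Δ·S = -15.4218.
(0,0): S=39.0000. Δ = (V_up−V_dn)/(S_up−S_dn) = (37.0312−15.0994)/(52.6500−30.4200) = 0.9866. V = [p*·37.0312 + (1−p*)·15.0994]/1.21 = 26.1525. B = V − Δ·S = -12.3243.
The time-0 hedge costs 26.1525, which is the no-arbitrage price.

(0,0): Delta=0.9866 Bond=-12.3243
(1,0): Delta=0.9352 Bond=-13.3480
(1,1): Delta=0.9963 Bond=-15.4218
(2,0): Delta=0.7161 Bond=-10.9525
(2,1): Delta=0.9764 Bond=-17.8437
(2,2): Delta=1.0000 Bond=-18.9263
(3,0): Delta=0.0000 Bond=0.0000
(3,1): Delta=0.8508 Bond=-17.5673
(3,2): Delta=1.0000 Bond=-22.9008
(3,3): Delta=1.0000 Bond=-22.9008
V0=26.1525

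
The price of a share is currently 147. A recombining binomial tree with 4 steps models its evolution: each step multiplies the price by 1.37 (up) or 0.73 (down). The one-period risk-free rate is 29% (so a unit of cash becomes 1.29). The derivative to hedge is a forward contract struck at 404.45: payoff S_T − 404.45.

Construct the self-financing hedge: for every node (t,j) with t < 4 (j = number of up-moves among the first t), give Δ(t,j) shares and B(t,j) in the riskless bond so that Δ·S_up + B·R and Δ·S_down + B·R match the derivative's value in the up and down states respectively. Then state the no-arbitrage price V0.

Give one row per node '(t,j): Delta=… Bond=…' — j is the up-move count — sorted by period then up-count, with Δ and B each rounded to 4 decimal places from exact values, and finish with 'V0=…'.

(0,0): Delta=1.0000 Bond=-146.0515
(1,0): Delta=1.0000 Bond=-188.4064
(1,1): Delta=1.0000 Bond=-188.4064
(2,0): Delta=1.0000 Bond=-243.0443
(2,1): Delta=1.0000 Bond=-243.0443
(2,2): Delta=1.0000 Bond=-243.0443
(3,0): Delta=1.0000 Bond=-313.5271
(3,1): Delta=1.0000 Bond=-313.5271
(3,2): Delta=1.0000 Bond=-313.5271
(3,3): Delta=1.0000 Bond=-313.5271
V0=0.9485

The replicating-portfolio and risk-neutral prices coincide; use p* = (1.29−0.73)/(1.37−0.73) = 0.8750 for the latter.
Terminal values V(4,·): V(4,0)=-362.7046, V(4,1)=-326.1059, V(4,2)=-257.4206, V(4,3)=-128.5181, V(4,4)=113.3948
  t=3,j=0: stock 57.1855 → up 78.3441 (V=-326.1059), down 41.7454 (V=-362.7046). Price -256.3416; hedge Δ=1.0000, bond B=-313.5271.
  t=3,j=1: stock 107.3207 → up 147.0294 (V=-257.4206), down 78.3441 (V=-326.1059). Price -206.2064; hedge Δ=1.0000, bond B=-313.5271.
  t=3,j=2: stock 201.4101 → up 275.9319 (V=-128.5181), down 147.0294 (V=-257.4206). Price -112.1170; hedge Δ=1.0000, bond B=-313.5271.
  t=3,j=3: stock 377.9889 → up 517.8448 (V=113.3948), down 275.9319 (V=-128.5181). Price 64.4618; hedge Δ=1.0000, bond B=-313.5271.
  t=2,j=0: stock 78.3363 → up 107.3207 (V=-206.2064), down 57.1855 (V=-256.3416). Price -164.7080; hedge Δ=1.0000, bond B=-243.0443.
  t=2,j=1: stock 147.0147 → up 201.4101 (V=-112.1170), down 107.3207 (V=-206.2064). Price -96.0296; hedge Δ=1.0000, bond B=-243.0443.
  t=2,j=2: stock 275.9043 → up 377.9889 (V=64.4618), down 201.4101 (V=-112.1170). Price 32.8600; hedge Δ=1.0000, bond B=-243.0443.
  t=1,j=0: stock 107.3100 → up 147.0147 (V=-96.0296), down 78.3363 (V=-164.7080). Price -81.0964; hedge Δ=1.0000, bond B=-188.4064.
  t=1,j=1: stock 201.3900 → up 275.9043 (V=32.8600), down 147.0147 (V=-96.0296). Price 12.9836; hedge Δ=1.0000, bond B=-188.4064.
  t=0,j=0: stock 147.0000 → up 201.3900 (V=12.9836), down 107.3100 (V=-81.0964). Price 0.9485; hedge Δ=1.0000, bond B=-146.0515.
Self-financing check: at every node Δ·S+B equals the discounted successor values.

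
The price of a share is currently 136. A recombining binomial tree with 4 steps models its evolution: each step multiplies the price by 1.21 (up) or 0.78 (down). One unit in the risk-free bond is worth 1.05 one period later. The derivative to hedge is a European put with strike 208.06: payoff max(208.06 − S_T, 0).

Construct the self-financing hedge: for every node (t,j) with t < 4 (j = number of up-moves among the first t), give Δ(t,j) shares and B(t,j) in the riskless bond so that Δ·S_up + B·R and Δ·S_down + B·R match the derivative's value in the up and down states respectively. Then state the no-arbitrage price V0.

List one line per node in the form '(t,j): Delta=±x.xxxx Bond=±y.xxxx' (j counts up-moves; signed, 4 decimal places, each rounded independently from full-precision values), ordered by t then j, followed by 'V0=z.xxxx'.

The replicating-portfolio and risk-neutral prices coincide; use p* = (1.05−0.78)/(1.21−0.78) = 0.6279 for the latter.
Terminal payoffs: V(4,0)=157.7195, V(4,1)=129.9677, V(4,2)=86.9169, V(4,3)=20.1328, V(4,4)=0.0000
(3,0): S=64.5391. Δ = (V_up−V_dn)/(S_up−S_dn) = (129.9677−157.7195)/(78.0923−50.3405) = -1.0000. V = [p*·129.9677 + (1−p*)·157.7195]/1.05 = 133.6133. B = V − Δ·S = 198.1524.
(3,1): S=100.1183. Δ = (V_up−V_dn)/(S_up−S_dn) = (86.9169−129.9677)/(121.1431−78.0923) = -1.0000. V = [p*·86.9169 + (1−p*)·129.9677]/1.05 = 98.0341. B = V − Δ·S = 198.1524.
(3,2): S=155.3117. Δ = (V_up−V_dn)/(S_up−S_dn) = (20.1328−86.9169)/(187.9272−121.1431) = -1.0000. V = [p*·20.1328 + (1−p*)·86.9169]/1.05 = 42.8407. B = V − Δ·S = 198.1524.
(3,3): S=240.9323. Δ = (V_up−V_dn)/(S_up−S_dn) = (0.0000−20.1328)/(291.5281−187.9272) = -0.1943. V = [p*·0.0000 + (1−p*)·20.1328]/1.05 = 7.1346. B = V − Δ·S = 53.9550.
(2,0): S=82.7424. Δ = (V_up−V_dn)/(S_up−S_dn) = (98.0341−133.6133)/(100.1183−64.5391) = -1.0000. V = [p*·98.0341 + (1−p*)·133.6133]/1.05 = 105.9742. B = V − Δ·S = 188.7166.
(2,1): S=128.3568. Δ = (V_up−V_dn)/(S_up−S_dn) = (42.8407−98.0341)/(155.3117−100.1183) = -1.0000. V = [p*·42.8407 + (1−p*)·98.0341]/1.05 = 60.3598. B = V − Δ·S = 188.7166.
(2,2): S=199.1176. Δ = (V_up−V_dn)/(S_up−S_dn) = (7.1346−42.8407)/(240.9323−155.3117) = -0.4170. V = [p*·7.1346 + (1−p*)·42.8407]/1.05 = 19.4481. B = V − Δ·S = 102.4856.
(1,0): S=106.0800. Δ = (V_up−V_dn)/(S_up−S_dn) = (60.3598−105.9742)/(128.3568−82.7424) = -1.0000. V = [p*·60.3598 + (1−p*)·105.9742]/1.05 = 73.6501. B = V − Δ·S = 179.7301.
(1,1): S=164.5600. Δ = (V_up−V_dn)/(S_up−S_dn) = (19.4481−60.3598)/(199.1176−128.3568) = -0.5782. V = [p*·19.4481 + (1−p*)·60.3598]/1.05 = 33.0201. B = V − Δ·S = 128.1634.
(0,0): S=136.0000. Δ = (V_up−V_dn)/(S_up−S_dn) = (33.0201−73.6501)/(164.5600−106.0800) = -0.6948. V = [p*·33.0201 + (1−p*)·73.6501]/1.05 = 45.8459. B = V − Δ·S = 140.3343.
Each (Δ,B) replicates both successor values, so the strategy is self-financing and V0 is arbitrage-free.

(0,0): Delta=-0.6948 Bond=140.3343
(1,0): Delta=-1.0000 Bond=179.7301
(1,1): Delta=-0.5782 Bond=128.1634
(2,0): Delta=-1.0000 Bond=188.7166
(2,1): Delta=-1.0000 Bond=188.7166
(2,2): Delta=-0.4170 Bond=102.4856
(3,0): Delta=-1.0000 Bond=198.1524
(3,1): Delta=-1.0000 Bond=198.1524
(3,2): Delta=-1.0000 Bond=198.1524
(3,3): Delta=-0.1943 Bond=53.9550
V0=45.8459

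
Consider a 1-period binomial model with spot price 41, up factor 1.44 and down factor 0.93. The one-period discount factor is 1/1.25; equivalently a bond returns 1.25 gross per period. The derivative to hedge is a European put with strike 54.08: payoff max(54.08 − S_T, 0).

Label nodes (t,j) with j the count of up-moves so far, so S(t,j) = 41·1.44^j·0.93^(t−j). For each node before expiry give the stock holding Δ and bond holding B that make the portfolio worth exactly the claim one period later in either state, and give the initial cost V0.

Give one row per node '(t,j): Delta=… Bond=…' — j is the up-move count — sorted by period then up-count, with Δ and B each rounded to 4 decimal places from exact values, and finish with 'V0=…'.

(0,0): Delta=-0.7628 Bond=36.0282
V0=4.7537

The replicating-portfolio and risk-neutral prices coincide; use p* = (1.25−0.93)/(1.44−0.93) = 0.6275 for the latter.
Terminal payoffs: V(1,0)=15.9500, V(1,1)=0.0000
(0,0): S=41.0000. Δ = (V_up−V_dn)/(S_up−S_dn) = (0.0000−15.9500)/(59.0400−38.1300) = -0.7628. V = [p*·0.0000 + (1−p*)·15.9500]/1.25 = 4.7537. B = V − Δ·S = 36.0282.
Root portfolio cost Δ·41+B reproduces V0=4.7537.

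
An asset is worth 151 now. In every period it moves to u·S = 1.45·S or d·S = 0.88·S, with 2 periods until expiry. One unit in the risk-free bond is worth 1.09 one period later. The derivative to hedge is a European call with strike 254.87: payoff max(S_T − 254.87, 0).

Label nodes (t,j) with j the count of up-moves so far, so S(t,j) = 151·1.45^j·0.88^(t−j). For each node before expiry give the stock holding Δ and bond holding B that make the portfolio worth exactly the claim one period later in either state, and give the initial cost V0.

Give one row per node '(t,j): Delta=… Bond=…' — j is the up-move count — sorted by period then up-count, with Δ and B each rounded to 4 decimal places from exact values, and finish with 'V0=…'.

Under the risk-neutral measure, an up-move has probability p* = (R−d)/(u−d) = 0.3684 and values discount at R = 1.09.
Payoff layer (t=2): V(2,0)=0.0000, V(2,1)=0.0000, V(2,2)=62.6075
(1,0): S=132.8800. Δ = (V_up−V_dn)/(S_up−S_dn) = (0.0000−0.0000)/(192.6760−116.9344) = 0.0000. V = [p*·0.0000 + (1−p*)·0.0000]/1.09 = 0.0000. B = V − Δ·S = 0.0000.
(1,1): S=218.9500. Δ = (V_up−V_dn)/(S_up−S_dn) = (62.6075−0.0000)/(317.4775−192.6760) = 0.5017. V = [p*·62.6075 + (1−p*)·0.0000]/1.09 = 21.1614. B = V − Δ·S = -88.6763.
(0,0): S=151.0000. Δ = (V_up−V_dn)/(S_up−S_dn) = (21.1614−0.0000)/(218.9500−132.8800) = 0.2459. V = [p*·21.1614 + (1−p*)·0.0000]/1.09 = 7.1526. B = V − Δ·S = -29.9727.
Root portfolio cost Δ·151+B reproduces V0=7.1526.

(0,0): Delta=0.2459 Bond=-29.9727
(1,0): Delta=0.0000 Bond=0.0000
(1,1): Delta=0.5017 Bond=-88.6763
V0=7.1526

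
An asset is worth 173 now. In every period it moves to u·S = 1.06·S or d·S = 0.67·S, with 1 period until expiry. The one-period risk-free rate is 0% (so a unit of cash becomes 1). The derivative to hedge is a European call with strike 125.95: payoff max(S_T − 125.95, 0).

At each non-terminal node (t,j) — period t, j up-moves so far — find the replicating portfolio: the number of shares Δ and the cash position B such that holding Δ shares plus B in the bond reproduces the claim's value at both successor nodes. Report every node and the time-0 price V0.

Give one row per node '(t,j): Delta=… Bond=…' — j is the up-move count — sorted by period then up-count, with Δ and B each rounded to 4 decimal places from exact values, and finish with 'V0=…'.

(0,0): Delta=0.8512 Bond=-98.6618
V0=48.5946

No-arbitrage ⇒ martingale measure with p* = (R−d)/(u−d) = 0.8462.
Payoff layer (t=1): V(1,0)=0.0000, V(1,1)=57.4300
Node (0,0) S=173.0000: V=(p*·57.4300+(1−p*)·0.0000)/1=48.5946; Δ=(57.4300−0.0000)/(183.3800−115.9100)=0.8512; B=V−Δ·S=-98.6618
The time-0 hedge costs 48.5946, which is the no-arbitrage price.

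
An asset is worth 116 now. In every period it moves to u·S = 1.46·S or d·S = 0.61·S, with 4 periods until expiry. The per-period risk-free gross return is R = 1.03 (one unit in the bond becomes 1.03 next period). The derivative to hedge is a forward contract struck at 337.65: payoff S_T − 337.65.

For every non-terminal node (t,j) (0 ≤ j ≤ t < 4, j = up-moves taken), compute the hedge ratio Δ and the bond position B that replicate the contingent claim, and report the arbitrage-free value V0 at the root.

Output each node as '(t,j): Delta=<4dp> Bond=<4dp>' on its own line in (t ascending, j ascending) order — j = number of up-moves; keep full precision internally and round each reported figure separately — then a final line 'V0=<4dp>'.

(0,0): Delta=1.0000 Bond=-299.9977
(1,0): Delta=1.0000 Bond=-308.9976
(1,1): Delta=1.0000 Bond=-308.9976
(2,0): Delta=1.0000 Bond=-318.2675
(2,1): Delta=1.0000 Bond=-318.2675
(2,2): Delta=1.0000 Bond=-318.2675
(3,0): Delta=1.0000 Bond=-327.8155
(3,1): Delta=1.0000 Bond=-327.8155
(3,2): Delta=1.0000 Bond=-327.8155
(3,3): Delta=1.0000 Bond=-327.8155
V0=-183.9977

Risk-neutral probability p* = (R−d)/(u−d) = (1.03−0.61)/(1.46−0.61) = 0.4941.
At expiry t=4: V(4,0)=-321.5888, V(4,1)=-299.2085, V(4,2)=-245.6425, V(4,3)=-117.4353, V(4,4)=189.4214
Node (3,0) S=26.3298: V=(p*·-299.2085+(1−p*)·-321.5888)/1.03=-301.4857; Δ=(-299.2085−-321.5888)/(38.4415−16.0612)=1.0000; B=V−Δ·S=-327.8155
Node (3,1) S=63.0189: V=(p*·-245.6425+(1−p*)·-299.2085)/1.03=-264.7967; Δ=(-245.6425−-299.2085)/(92.0075−38.4415)=1.0000; B=V−Δ·S=-327.8155
Node (3,2) S=150.8320: V=(p*·-117.4353+(1−p*)·-245.6425)/1.03=-176.9835; Δ=(-117.4353−-245.6425)/(220.2147−92.0075)=1.0000; B=V−Δ·S=-327.8155
Node (3,3) S=361.0078: V=(p*·189.4214+(1−p*)·-117.4353)/1.03=33.1922; Δ=(189.4214−-117.4353)/(527.0714−220.2147)=1.0000; B=V−Δ·S=-327.8155
Node (2,0) S=43.1636: V=(p*·-264.7967+(1−p*)·-301.4857)/1.03=-275.1039; Δ=(-264.7967−-301.4857)/(63.0189−26.3298)=1.0000; B=V−Δ·S=-318.2675
Node (2,1) S=103.3096: V=(p*·-176.9835+(1−p*)·-264.7967)/1.03=-214.9579; Δ=(-176.9835−-264.7967)/(150.8320−63.0189)=1.0000; B=V−Δ·S=-318.2675
Node (2,2) S=247.2656: V=(p*·33.1922+(1−p*)·-176.9835)/1.03=-71.0019; Δ=(33.1922−-176.9835)/(361.0078−150.8320)=1.0000; B=V−Δ·S=-318.2675
Node (1,0) S=70.7600: V=(p*·-214.9579+(1−p*)·-275.1039)/1.03=-238.2376; Δ=(-214.9579−-275.1039)/(103.3096−43.1636)=1.0000; B=V−Δ·S=-308.9976
Node (1,1) S=169.3600: V=(p*·-71.0019+(1−p*)·-214.9579)/1.03=-139.6376; Δ=(-71.0019−-214.9579)/(247.2656−103.3096)=1.0000; B=V−Δ·S=-308.9976
Node (0,0) S=116.0000: V=(p*·-139.6376+(1−p*)·-238.2376)/1.03=-183.9977; Δ=(-139.6376−-238.2376)/(169.3600−70.7600)=1.0000; B=V−Δ·S=-299.9977
Root portfolio cost Δ·116+B reproduces V0=-183.9977.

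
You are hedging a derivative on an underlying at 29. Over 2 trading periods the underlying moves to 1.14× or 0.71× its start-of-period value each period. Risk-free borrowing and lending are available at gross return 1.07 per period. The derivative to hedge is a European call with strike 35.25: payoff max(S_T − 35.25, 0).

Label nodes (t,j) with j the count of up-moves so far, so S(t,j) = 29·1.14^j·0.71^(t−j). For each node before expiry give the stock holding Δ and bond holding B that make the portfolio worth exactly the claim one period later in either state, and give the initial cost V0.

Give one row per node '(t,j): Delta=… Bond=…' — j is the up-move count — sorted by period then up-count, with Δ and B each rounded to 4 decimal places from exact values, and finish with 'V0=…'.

(0,0): Delta=0.1530 Bond=-2.9442
(1,0): Delta=0.0000 Bond=0.0000
(1,1): Delta=0.1715 Bond=-3.7628
V0=1.4928

The replicating-portfolio and risk-neutral prices coincide; use p* = (1.07−0.71)/(1.14−0.71) = 0.8372 for the latter.
Terminal values V(2,·): V(2,0)=0.0000, V(2,1)=0.0000, V(2,2)=2.4384
(1,0): S=20.5900. Δ = (V_up−V_dn)/(S_up−S_dn) = (0.0000−0.0000)/(23.4726−14.6189) = 0.0000. V = [p*·0.0000 + (1−p*)·0.0000]/1.07 = 0.0000. B = V − Δ·S = 0.0000.
(1,1): S=33.0600. Δ = (V_up−V_dn)/(S_up−S_dn) = (2.4384−0.0000)/(37.6884−23.4726) = 0.1715. V = [p*·2.4384 + (1−p*)·0.0000]/1.07 = 1.9079. B = V − Δ·S = -3.7628.
(0,0): S=29.0000. Δ = (V_up−V_dn)/(S_up−S_dn) = (1.9079−0.0000)/(33.0600−20.5900) = 0.1530. V = [p*·1.9079 + (1−p*)·0.0000]/1.07 = 1.4928. B = V − Δ·S = -2.9442.
Check: Δ(0,0)·S0 + B(0,0) = 1.4928 = V0.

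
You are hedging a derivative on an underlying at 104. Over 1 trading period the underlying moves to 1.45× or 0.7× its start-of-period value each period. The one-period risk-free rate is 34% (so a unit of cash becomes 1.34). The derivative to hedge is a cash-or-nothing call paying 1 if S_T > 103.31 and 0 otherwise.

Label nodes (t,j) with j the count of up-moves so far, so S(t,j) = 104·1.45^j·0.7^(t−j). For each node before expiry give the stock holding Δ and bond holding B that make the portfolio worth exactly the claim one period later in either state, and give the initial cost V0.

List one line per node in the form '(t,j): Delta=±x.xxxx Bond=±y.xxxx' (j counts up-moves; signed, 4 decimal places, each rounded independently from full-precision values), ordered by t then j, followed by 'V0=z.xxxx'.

(0,0): Delta=0.0128 Bond=-0.6965
V0=0.6368

Since d<R<u, set p* = (R−d)/(u−d) = 0.8533; price each node as the discounted p*-expectation of its children.
Terminal values V(1,·): V(1,0)=0.0000, V(1,1)=1.0000
(0,0): S=104.0000. Δ = (V_up−V_dn)/(S_up−S_dn) = (1.0000−0.0000)/(150.8000−72.8000) = 0.0128. V = [p*·1.0000 + (1−p*)·0.0000]/1.34 = 0.6368. B = V − Δ·S = -0.6965.
The time-0 hedge costs 0.6368, which is the no-arbitrage price.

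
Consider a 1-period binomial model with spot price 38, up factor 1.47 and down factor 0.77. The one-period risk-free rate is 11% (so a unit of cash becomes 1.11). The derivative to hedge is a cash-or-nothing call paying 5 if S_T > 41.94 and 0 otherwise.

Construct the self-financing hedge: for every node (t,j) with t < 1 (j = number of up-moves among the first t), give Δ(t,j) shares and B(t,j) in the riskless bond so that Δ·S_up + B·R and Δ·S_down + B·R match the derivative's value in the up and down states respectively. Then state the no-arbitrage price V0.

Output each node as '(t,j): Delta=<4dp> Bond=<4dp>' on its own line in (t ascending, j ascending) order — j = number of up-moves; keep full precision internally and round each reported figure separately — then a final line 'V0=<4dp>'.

(0,0): Delta=0.1880 Bond=-4.9550
V0=2.1879

Under the risk-neutral measure, an up-move has probability p* = (R−d)/(u−d) = 0.4857 and values discount at R = 1.11.
Terminal values V(1,·): V(1,0)=0.0000, V(1,1)=5.0000
Node (0,0) S=38.0000: V=(p*·5.0000+(1−p*)·0.0000)/1.11=2.1879; Δ=(5.0000−0.0000)/(55.8600−29.2600)=0.1880; B=V−Δ·S=-4.9550
Root portfolio cost Δ·38+B reproduces V0=2.1879.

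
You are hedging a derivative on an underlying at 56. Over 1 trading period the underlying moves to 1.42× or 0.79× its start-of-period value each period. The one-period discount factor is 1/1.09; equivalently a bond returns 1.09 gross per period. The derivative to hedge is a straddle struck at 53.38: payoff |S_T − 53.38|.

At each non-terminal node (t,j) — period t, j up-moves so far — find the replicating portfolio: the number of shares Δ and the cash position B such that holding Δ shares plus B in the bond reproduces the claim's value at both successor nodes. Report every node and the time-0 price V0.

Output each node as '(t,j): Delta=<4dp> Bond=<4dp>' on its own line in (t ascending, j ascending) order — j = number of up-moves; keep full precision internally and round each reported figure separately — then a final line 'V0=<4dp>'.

The replicating-portfolio and risk-neutral prices coincide; use p* = (1.09−0.79)/(1.42−0.79) = 0.4762 for the latter.
Terminal values V(1,·): V(1,0)=9.1400, V(1,1)=26.1400
(0,0): S=56.0000. Δ = (V_up−V_dn)/(S_up−S_dn) = (26.1400−9.1400)/(79.5200−44.2400) = 0.4819. V = [p*·26.1400 + (1−p*)·9.1400]/1.09 = 15.8121. B = V − Δ·S = -11.1720.
The time-0 hedge costs 15.8121, which is the no-arbitrage price.

(0,0): Delta=0.4819 Bond=-11.1720
V0=15.8121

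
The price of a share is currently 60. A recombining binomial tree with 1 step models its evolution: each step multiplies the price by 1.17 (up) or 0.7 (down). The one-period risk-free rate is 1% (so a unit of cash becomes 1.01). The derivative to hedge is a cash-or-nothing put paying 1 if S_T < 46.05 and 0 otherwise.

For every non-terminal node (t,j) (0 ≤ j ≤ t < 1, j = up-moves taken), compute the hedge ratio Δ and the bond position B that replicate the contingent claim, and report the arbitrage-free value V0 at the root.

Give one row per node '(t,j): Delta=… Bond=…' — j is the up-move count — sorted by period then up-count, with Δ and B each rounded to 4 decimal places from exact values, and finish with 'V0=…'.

Since d<R<u, set p* = (R−d)/(u−d) = 0.6596; price each node as the discounted p*-expectation of its children.
Terminal values V(1,·): V(1,0)=1.0000, V(1,1)=0.0000
(0,0): S=60.0000. Δ = (V_up−V_dn)/(S_up−S_dn) = (0.0000−1.0000)/(70.2000−42.0000) = -0.0355. V = [p*·0.0000 + (1−p*)·1.0000]/1.01 = 0.3371. B = V − Δ·S = 2.4647.
The time-0 hedge costs 0.3371, which is the no-arbitrage price.

(0,0): Delta=-0.0355 Bond=2.4647
V0=0.3371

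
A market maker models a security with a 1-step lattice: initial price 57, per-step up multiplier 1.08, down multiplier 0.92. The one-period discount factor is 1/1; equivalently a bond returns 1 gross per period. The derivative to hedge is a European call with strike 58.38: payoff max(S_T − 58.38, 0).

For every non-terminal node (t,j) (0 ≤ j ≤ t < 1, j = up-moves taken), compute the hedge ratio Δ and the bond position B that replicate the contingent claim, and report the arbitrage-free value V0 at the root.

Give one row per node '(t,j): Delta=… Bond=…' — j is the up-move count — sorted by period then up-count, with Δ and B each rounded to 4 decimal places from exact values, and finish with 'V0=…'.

The replicating-portfolio and risk-neutral prices coincide; use p* = (1−0.92)/(1.08−0.92) = 0.5000 for the latter.
Terminal payoffs: V(1,0)=0.0000, V(1,1)=3.1800
(0,0): S=57.0000. Δ = (V_up−V_dn)/(S_up−S_dn) = (3.1800−0.0000)/(61.5600−52.4400) = 0.3487. V = [p*·3.1800 + (1−p*)·0.0000]/1 = 1.5900. B = V − Δ·S = -18.2850.
Each (Δ,B) replicates both successor values, so the strategy is self-financing and V0 is arbitrage-free.

(0,0): Delta=0.3487 Bond=-18.2850
V0=1.5900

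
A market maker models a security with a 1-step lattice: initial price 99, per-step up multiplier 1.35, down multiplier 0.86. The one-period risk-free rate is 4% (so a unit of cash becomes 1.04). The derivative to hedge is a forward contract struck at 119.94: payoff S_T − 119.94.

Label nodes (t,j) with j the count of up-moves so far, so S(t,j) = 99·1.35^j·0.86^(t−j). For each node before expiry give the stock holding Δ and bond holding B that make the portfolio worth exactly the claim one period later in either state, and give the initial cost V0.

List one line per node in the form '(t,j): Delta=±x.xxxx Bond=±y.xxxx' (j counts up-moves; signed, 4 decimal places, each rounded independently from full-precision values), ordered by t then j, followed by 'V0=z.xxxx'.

(0,0): Delta=1.0000 Bond=-115.3269
V0=-16.3269

Risk-neutral probability p* = (R−d)/(u−d) = (1.04−0.86)/(1.35−0.86) = 0.3673.
Terminal values V(1,·): V(1,0)=-34.8000, V(1,1)=13.7100
(0,0): S=99.0000. Δ = (V_up−V_dn)/(S_up−S_dn) = (13.7100−-34.8000)/(133.6500−85.1400) = 1.0000. V = [p*·13.7100 + (1−p*)·-34.8000]/1.04 = -16.3269. B = V − Δ·S = -115.3269.
Check: Δ(0,0)·S0 + B(0,0) = -16.3269 = V0.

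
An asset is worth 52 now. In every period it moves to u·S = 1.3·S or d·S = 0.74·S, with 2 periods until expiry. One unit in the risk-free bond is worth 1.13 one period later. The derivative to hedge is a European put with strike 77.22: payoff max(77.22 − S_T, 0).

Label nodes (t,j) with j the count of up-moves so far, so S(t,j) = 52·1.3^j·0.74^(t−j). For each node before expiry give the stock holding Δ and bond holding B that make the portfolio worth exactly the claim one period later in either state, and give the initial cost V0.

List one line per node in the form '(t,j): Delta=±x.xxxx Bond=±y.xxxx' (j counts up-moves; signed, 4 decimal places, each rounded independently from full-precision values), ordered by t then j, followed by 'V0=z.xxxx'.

Under the risk-neutral measure, an up-move has probability p* = (R−d)/(u−d) = 0.6964 and values discount at R = 1.13.
At expiry t=2: V(2,0)=48.7448, V(2,1)=27.1960, V(2,2)=0.0000
Node (1,0) S=38.4800: V=(p*·27.1960+(1−p*)·48.7448)/1.13=29.8563; Δ=(27.1960−48.7448)/(50.0240−28.4752)=-1.0000; B=V−Δ·S=68.3363
Node (1,1) S=67.6000: V=(p*·0.0000+(1−p*)·27.1960)/1.13=7.3061; Δ=(0.0000−27.1960)/(87.8800−50.0240)=-0.7184; B=V−Δ·S=55.8704
Node (0,0) S=52.0000: V=(p*·7.3061+(1−p*)·29.8563)/1.13=12.5236; Δ=(7.3061−29.8563)/(67.6000−38.4800)=-0.7744; B=V−Δ·S=52.7918
Each (Δ,B) replicates both successor values, so the strategy is self-financing and V0 is arbitrage-free.

(0,0): Delta=-0.7744 Bond=52.7918
(1,0): Delta=-1.0000 Bond=68.3363
(1,1): Delta=-0.7184 Bond=55.8704
V0=12.5236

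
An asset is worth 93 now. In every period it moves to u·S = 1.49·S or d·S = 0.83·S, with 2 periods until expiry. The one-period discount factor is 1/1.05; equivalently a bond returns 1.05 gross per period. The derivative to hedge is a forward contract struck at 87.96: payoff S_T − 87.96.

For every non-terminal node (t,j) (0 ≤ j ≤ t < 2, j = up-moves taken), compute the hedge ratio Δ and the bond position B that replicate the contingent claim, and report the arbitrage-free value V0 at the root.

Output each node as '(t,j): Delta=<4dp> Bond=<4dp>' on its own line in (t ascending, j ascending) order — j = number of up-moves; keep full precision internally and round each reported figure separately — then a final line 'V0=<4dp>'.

(0,0): Delta=1.0000 Bond=-79.7823
(1,0): Delta=1.0000 Bond=-83.7714
(1,1): Delta=1.0000 Bond=-83.7714
V0=13.2177

No-arbitrage ⇒ martingale measure with p* = (R−d)/(u−d) = 0.3333.
At expiry t=2: V(2,0)=-23.8923, V(2,1)=27.0531, V(2,2)=118.5093
(1,0): S=77.1900. Δ = (V_up−V_dn)/(S_up−S_dn) = (27.0531−-23.8923)/(115.0131−64.0677) = 1.0000. V = [p*·27.0531 + (1−p*)·-23.8923]/1.05 = -6.5814. B = V − Δ·S = -83.7714.
(1,1): S=138.5700. Δ = (V_up−V_dn)/(S_up−S_dn) = (118.5093−27.0531)/(206.4693−115.0131) = 1.0000. V = [p*·118.5093 + (1−p*)·27.0531]/1.05 = 54.7986. B = V − Δ·S = -83.7714.
(0,0): S=93.0000. Δ = (V_up−V_dn)/(S_up−S_dn) = (54.7986−-6.5814)/(138.5700−77.1900) = 1.0000. V = [p*·54.7986 + (1−p*)·-6.5814]/1.05 = 13.2177. B = V − Δ·S = -79.7823.
Each (Δ,B) replicates both successor values, so the strategy is self-financing and V0 is arbitrage-free.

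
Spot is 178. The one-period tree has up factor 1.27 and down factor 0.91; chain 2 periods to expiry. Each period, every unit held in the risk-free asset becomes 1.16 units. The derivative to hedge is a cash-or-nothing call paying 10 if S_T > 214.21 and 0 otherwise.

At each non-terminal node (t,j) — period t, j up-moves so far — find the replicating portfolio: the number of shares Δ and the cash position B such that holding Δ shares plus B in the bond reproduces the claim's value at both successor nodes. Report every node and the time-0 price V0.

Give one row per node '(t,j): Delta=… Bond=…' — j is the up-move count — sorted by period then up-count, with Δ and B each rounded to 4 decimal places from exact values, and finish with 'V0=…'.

No-arbitrage ⇒ martingale measure with p* = (R−d)/(u−d) = 0.6944.
Payoff layer (t=2): V(2,0)=0.0000, V(2,1)=0.0000, V(2,2)=10.0000
Node (1,0) S=161.9800: V=(p*·0.0000+(1−p*)·0.0000)/1.16=0.0000; Δ=(0.0000−0.0000)/(205.7146−147.4018)=0.0000; B=V−Δ·S=0.0000
Node (1,1) S=226.0600: V=(p*·10.0000+(1−p*)·0.0000)/1.16=5.9866; Δ=(10.0000−0.0000)/(287.0962−205.7146)=0.1229; B=V−Δ·S=-21.7912
Node (0,0) S=178.0000: V=(p*·5.9866+(1−p*)·0.0000)/1.16=3.5839; Δ=(5.9866−0.0000)/(226.0600−161.9800)=0.0934; B=V−Δ·S=-13.0455
Self-financing check: at every node Δ·S+B equals the discounted successor values.

(0,0): Delta=0.0934 Bond=-13.0455
(1,0): Delta=0.0000 Bond=0.0000
(1,1): Delta=0.1229 Bond=-21.7912
V0=3.5839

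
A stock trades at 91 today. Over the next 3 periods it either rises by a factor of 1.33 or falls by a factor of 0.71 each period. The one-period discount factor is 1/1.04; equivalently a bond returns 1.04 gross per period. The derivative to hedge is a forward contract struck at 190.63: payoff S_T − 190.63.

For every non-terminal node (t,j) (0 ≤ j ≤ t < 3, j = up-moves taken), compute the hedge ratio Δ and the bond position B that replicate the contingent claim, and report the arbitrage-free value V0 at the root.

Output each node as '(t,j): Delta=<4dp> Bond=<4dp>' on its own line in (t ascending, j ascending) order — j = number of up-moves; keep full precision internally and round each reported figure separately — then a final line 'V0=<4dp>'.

(0,0): Delta=1.0000 Bond=-169.4694
(1,0): Delta=1.0000 Bond=-176.2482
(1,1): Delta=1.0000 Bond=-176.2482
(2,0): Delta=1.0000 Bond=-183.2981
(2,1): Delta=1.0000 Bond=-183.2981
(2,2): Delta=1.0000 Bond=-183.2981
V0=-78.4694

Since d<R<u, set p* = (R−d)/(u−d) = 0.5323; price each node as the discounted p*-expectation of its children.
At expiry t=3: V(3,0)=-158.0601, V(3,1)=-129.6188, V(3,2)=-76.3414, V(3,3)=23.4600
  t=2,j=0: stock 45.8731 → up 61.0112 (V=-129.6188), down 32.5699 (V=-158.0601). Price -137.4250; hedge Δ=1.0000, bond B=-183.2981.
  t=2,j=1: stock 85.9313 → up 114.2886 (V=-76.3414), down 61.0112 (V=-129.6188). Price -97.3668; hedge Δ=1.0000, bond B=-183.2981.
  t=2,j=2: stock 160.9699 → up 214.0900 (V=23.4600), down 114.2886 (V=-76.3414). Price -22.3282; hedge Δ=1.0000, bond B=-183.2981.
  t=1,j=0: stock 64.6100 → up 85.9313 (V=-97.3668), down 45.8731 (V=-137.4250). Price -111.6382; hedge Δ=1.0000, bond B=-176.2482.
  t=1,j=1: stock 121.0300 → up 160.9699 (V=-22.3282), down 85.9313 (V=-97.3668). Price -55.2182; hedge Δ=1.0000, bond B=-176.2482.
  t=0,j=0: stock 91.0000 → up 121.0300 (V=-55.2182), down 64.6100 (V=-111.6382). Price -78.4694; hedge Δ=1.0000, bond B=-169.4694.
Check: Δ(0,0)·S0 + B(0,0) = -78.4694 = V0.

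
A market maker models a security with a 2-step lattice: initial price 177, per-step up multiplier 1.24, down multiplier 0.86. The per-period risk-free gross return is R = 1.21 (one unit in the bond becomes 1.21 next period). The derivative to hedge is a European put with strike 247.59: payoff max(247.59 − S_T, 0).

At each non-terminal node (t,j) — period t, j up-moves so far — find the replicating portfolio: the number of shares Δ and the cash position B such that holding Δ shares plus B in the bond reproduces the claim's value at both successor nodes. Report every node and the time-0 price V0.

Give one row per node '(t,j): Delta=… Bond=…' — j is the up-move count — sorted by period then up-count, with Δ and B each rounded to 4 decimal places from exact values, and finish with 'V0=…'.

(0,0): Delta=-0.7220 Bond=134.1330
(1,0): Delta=-1.0000 Bond=204.6198
(1,1): Delta=-0.7055 Bond=158.6736
V0=6.3410

Risk-neutral probability p* = (R−d)/(u−d) = (1.21−0.86)/(1.24−0.86) = 0.9211.
At expiry t=2: V(2,0)=116.6808, V(2,1)=58.8372, V(2,2)=0.0000
(1,0): S=152.2200. Δ = (V_up−V_dn)/(S_up−S_dn) = (58.8372−116.6808)/(188.7528−130.9092) = -1.0000. V = [p*·58.8372 + (1−p*)·116.6808]/1.21 = 52.3998. B = V − Δ·S = 204.6198.
(1,1): S=219.4800. Δ = (V_up−V_dn)/(S_up−S_dn) = (0.0000−58.8372)/(272.1552−188.7528) = -0.7055. V = [p*·0.0000 + (1−p*)·58.8372]/1.21 = 3.8389. B = V − Δ·S = 158.6736.
(0,0): S=177.0000. Δ = (V_up−V_dn)/(S_up−S_dn) = (3.8389−52.3998)/(219.4800−152.2200) = -0.7220. V = [p*·3.8389 + (1−p*)·52.3998]/1.21 = 6.3410. B = V − Δ·S = 134.1330.
Check: Δ(0,0)·S0 + B(0,0) = 6.3410 = V0.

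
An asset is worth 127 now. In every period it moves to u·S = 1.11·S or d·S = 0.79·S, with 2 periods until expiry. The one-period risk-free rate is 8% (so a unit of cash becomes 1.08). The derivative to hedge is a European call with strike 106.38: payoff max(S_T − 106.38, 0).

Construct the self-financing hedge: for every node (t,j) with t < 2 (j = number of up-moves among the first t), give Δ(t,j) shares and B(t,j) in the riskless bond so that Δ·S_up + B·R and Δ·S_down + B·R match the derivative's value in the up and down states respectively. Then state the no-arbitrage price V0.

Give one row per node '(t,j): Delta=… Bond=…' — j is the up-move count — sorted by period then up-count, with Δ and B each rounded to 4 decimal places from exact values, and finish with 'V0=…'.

Under the risk-neutral measure, an up-move has probability p* = (R−d)/(u−d) = 0.9062 and values discount at R = 1.08.
Payoff layer (t=2): V(2,0)=0.0000, V(2,1)=4.9863, V(2,2)=50.0967
  t=1,j=0: stock 100.3300 → up 111.3663 (V=4.9863), down 79.2607 (V=0.0000). Price 4.1841; hedge Δ=0.1553, bond B=-11.3981.
  t=1,j=1: stock 140.9700 → up 156.4767 (V=50.0967), down 111.3663 (V=4.9863). Price 42.4700; hedge Δ=1.0000, bond B=-98.5000.
  t=0,j=0: stock 127.0000 → up 140.9700 (V=42.4700), down 100.3300 (V=4.1841). Price 36.0006; hedge Δ=0.9421, bond B=-83.6428.
Self-financing check: at every node Δ·S+B equals the discounted successor values.

(0,0): Delta=0.9421 Bond=-83.6428
(1,0): Delta=0.1553 Bond=-11.3981
(1,1): Delta=1.0000 Bond=-98.5000
V0=36.0006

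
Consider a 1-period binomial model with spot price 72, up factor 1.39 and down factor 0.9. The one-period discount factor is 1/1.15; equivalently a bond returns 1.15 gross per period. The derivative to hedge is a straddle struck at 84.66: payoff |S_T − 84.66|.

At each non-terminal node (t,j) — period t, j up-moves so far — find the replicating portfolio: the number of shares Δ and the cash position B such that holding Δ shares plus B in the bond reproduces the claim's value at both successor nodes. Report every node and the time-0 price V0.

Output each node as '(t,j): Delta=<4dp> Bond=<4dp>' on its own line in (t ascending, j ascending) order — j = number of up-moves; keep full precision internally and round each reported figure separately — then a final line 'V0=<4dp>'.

(0,0): Delta=-0.1259 Bond=24.3610
V0=15.2997

Under the risk-neutral measure, an up-move has probability p* = (R−d)/(u−d) = 0.5102 and values discount at R = 1.15.
Payoff layer (t=1): V(1,0)=19.8600, V(1,1)=15.4200
Node (0,0) S=72.0000: V=(p*·15.4200+(1−p*)·19.8600)/1.15=15.2997; Δ=(15.4200−19.8600)/(100.0800−64.8000)=-0.1259; B=V−Δ·S=24.3610
Each (Δ,B) replicates both successor values, so the strategy is self-financing and V0 is arbitrage-free.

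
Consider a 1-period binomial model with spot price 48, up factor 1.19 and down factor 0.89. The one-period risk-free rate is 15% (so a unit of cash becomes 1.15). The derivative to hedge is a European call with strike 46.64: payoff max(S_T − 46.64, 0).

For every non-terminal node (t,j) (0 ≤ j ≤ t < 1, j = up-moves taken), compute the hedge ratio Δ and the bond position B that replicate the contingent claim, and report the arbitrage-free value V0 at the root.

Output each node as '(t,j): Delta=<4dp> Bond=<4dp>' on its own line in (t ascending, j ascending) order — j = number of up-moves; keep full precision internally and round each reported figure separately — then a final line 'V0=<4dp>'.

(0,0): Delta=0.7278 Bond=-27.0354
V0=7.8980

Since d<R<u, set p* = (R−d)/(u−d) = 0.8667; price each node as the discounted p*-expectation of its children.
Terminal values V(1,·): V(1,0)=0.0000, V(1,1)=10.4800
Node (0,0) S=48.0000: V=(p*·10.4800+(1−p*)·0.0000)/1.15=7.8980; Δ=(10.4800−0.0000)/(57.1200−42.7200)=0.7278; B=V−Δ·S=-27.0354
Self-financing check: at every node Δ·S+B equals the discounted successor values.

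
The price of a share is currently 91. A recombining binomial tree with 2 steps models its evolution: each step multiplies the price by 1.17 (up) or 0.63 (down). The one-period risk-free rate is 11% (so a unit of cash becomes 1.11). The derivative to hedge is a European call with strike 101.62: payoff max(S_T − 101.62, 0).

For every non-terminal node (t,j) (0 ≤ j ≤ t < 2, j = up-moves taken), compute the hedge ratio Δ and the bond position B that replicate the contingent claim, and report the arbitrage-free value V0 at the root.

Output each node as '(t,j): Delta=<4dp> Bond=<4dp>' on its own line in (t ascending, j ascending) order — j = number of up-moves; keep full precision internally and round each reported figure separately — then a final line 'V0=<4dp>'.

Since d<R<u, set p* = (R−d)/(u−d) = 0.8889; price each node as the discounted p*-expectation of its children.
Terminal payoffs: V(2,0)=0.0000, V(2,1)=0.0000, V(2,2)=22.9499
(1,0): S=57.3300. Δ = (V_up−V_dn)/(S_up−S_dn) = (0.0000−0.0000)/(67.0761−36.1179) = 0.0000. V = [p*·0.0000 + (1−p*)·0.0000]/1.11 = 0.0000. B = V − Δ·S = 0.0000.
(1,1): S=106.4700. Δ = (V_up−V_dn)/(S_up−S_dn) = (22.9499−0.0000)/(124.5699−67.0761) = 0.3992. V = [p*·22.9499 + (1−p*)·0.0000]/1.11 = 18.3783. B = V − Δ·S = -24.1215.
(0,0): S=91.0000. Δ = (V_up−V_dn)/(S_up−S_dn) = (18.3783−0.0000)/(106.4700−57.3300) = 0.3740. V = [p*·18.3783 + (1−p*)·0.0000]/1.11 = 14.7174. B = V − Δ·S = -19.3165.
Each (Δ,B) replicates both successor values, so the strategy is self-financing and V0 is arbitrage-free.

(0,0): Delta=0.3740 Bond=-19.3165
(1,0): Delta=0.0000 Bond=0.0000
(1,1): Delta=0.3992 Bond=-24.1215
V0=14.7174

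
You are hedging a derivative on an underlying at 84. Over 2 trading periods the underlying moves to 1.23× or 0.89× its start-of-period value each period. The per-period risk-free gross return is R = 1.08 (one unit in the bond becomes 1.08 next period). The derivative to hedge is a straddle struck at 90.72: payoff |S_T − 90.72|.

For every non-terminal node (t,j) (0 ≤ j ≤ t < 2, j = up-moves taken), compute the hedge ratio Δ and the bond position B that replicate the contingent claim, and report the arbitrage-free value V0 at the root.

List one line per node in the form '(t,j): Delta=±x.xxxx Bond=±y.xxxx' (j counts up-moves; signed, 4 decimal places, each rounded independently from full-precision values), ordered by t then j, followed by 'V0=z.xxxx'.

(0,0): Delta=0.3082 Bond=-11.5955
(1,0): Delta=-0.9028 Bond=78.0143
(1,1): Delta=1.0000 Bond=-84.0000
V0=14.2932

Under the risk-neutral measure, an up-move has probability p* = (R−d)/(u−d) = 0.5588 and values discount at R = 1.08.
Payoff layer (t=2): V(2,0)=24.1836, V(2,1)=1.2348, V(2,2)=36.3636
Node (1,0) S=74.7600: V=(p*·1.2348+(1−p*)·24.1836)/1.08=10.5178; Δ=(1.2348−24.1836)/(91.9548−66.5364)=-0.9028; B=V−Δ·S=78.0143
Node (1,1) S=103.3200: V=(p*·36.3636+(1−p*)·1.2348)/1.08=19.3200; Δ=(36.3636−1.2348)/(127.0836−91.9548)=1.0000; B=V−Δ·S=-84.0000
Node (0,0) S=84.0000: V=(p*·19.3200+(1−p*)·10.5178)/1.08=14.2932; Δ=(19.3200−10.5178)/(103.3200−74.7600)=0.3082; B=V−Δ·S=-11.5955
Check: Δ(0,0)·S0 + B(0,0) = 14.2932 = V0.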